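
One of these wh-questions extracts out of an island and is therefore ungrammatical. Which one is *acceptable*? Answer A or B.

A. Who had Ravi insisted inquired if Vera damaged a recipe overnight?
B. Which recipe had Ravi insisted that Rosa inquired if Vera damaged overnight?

A

In B, the wh-phrase is extracted from inside a wh-island (introduced by "if"), which blocks movement.
In A, the extraction path crosses only that-complement boundaries, which are transparent.
So A is grammatical.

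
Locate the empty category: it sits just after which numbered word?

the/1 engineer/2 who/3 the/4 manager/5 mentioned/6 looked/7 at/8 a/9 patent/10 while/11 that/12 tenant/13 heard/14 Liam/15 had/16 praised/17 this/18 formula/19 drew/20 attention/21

6

The displaced element is "the engineer" (word 2).
It is linked across 1 clause boundary (Ø).
It functions as the subject of "looked", so the gap sits immediately after word 6 ("mentioned").
Base order: The manager mentioned the engineer looked at a patent while that tenant heard Liam had praised this formula.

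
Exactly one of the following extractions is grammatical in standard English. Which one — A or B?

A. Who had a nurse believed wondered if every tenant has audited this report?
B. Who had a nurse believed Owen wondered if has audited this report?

In B, the wh-phrase is extracted from inside a wh-island (introduced by "if"), which blocks movement.
In A, the extraction path crosses only that-complement boundaries, which are transparent.
So A is grammatical.

A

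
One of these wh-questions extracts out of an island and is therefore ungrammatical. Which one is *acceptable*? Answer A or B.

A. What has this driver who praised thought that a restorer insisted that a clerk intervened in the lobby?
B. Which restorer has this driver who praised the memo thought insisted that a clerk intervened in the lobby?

In A, the wh-phrase is extracted from inside a complex-NP island (relative clause) (introduced by "who"), which blocks movement.
In B, the extraction path crosses only that-complement boundaries, which are transparent.
So B is grammatical.

B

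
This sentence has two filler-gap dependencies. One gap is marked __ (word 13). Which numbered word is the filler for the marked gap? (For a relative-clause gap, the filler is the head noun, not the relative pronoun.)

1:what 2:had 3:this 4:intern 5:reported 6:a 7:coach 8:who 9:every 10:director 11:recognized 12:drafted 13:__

The marked gap is the direct object of "drafted".
Its filler is the fronted wh-phrase "what", at word 1.
(The other dependency links word 7 to a gap after word 11.)

1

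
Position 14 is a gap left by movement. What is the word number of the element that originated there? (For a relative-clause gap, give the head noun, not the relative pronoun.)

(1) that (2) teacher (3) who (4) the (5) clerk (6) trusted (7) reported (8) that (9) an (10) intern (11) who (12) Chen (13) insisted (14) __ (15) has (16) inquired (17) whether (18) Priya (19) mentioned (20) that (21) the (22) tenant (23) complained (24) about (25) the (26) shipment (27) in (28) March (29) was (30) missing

10

The gap at 14 is the subject of "inquired", inside a relative clause.
The relative pronoun is "who" (word 11); it is bound by the head noun immediately before it.
Its filler is the head noun "intern", at word 10.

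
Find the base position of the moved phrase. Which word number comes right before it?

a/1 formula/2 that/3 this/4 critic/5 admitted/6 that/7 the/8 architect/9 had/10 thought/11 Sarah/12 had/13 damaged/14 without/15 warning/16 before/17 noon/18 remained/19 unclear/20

The displaced element is "a formula" (word 2).
It is linked across 2 clause boundaries (that → Ø).
It functions as the direct object of "damaged", so the gap sits immediately after word 14 ("damaged").
Base order: This critic admitted that the architect had thought Sarah had damaged a formula without warning before noon.

14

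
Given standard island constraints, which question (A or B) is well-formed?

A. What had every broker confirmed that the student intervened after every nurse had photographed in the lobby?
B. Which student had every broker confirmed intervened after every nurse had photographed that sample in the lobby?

In A, the wh-phrase is extracted from inside an adjunct island (introduced by "after"), which blocks movement.
In B, the extraction path crosses only that-complement boundaries, which are transparent.
So B is grammatical.

B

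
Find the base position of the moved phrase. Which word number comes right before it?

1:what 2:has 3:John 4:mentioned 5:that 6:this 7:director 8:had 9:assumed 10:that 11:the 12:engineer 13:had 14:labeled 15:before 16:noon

The displaced element is "what" (word 1).
It is linked across 2 clause boundaries (that → that).
It functions as the direct object of "labeled", so the gap sits immediately after word 14 ("labeled").
Base order: John has mentioned that this director had assumed that the engineer had labeled what before noon.

14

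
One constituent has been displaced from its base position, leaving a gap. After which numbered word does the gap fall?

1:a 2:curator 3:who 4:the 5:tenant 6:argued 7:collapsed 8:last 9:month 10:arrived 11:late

The displaced element is "a curator" (word 2).
It is linked across 1 clause boundary (Ø).
It functions as the subject of "collapsed", so the gap sits immediately after word 6 ("argued").
Base order: The tenant argued that a curator collapsed last month.

6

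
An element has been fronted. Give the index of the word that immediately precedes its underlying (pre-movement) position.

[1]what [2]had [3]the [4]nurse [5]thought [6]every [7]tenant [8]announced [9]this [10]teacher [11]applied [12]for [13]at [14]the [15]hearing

12

The displaced element is "what" (word 1).
It is linked across 2 clause boundaries (Ø → Ø).
It functions as the object of the preposition "for" of "applied", so the gap sits immediately after word 12 ("for").
Base order: The nurse had thought every tenant announced this teacher applied for what at the hearing.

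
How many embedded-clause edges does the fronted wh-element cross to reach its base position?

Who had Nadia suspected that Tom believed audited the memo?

"who" is extracted from the subject of "audited".
Boundaries crossed, outermost first: [that], [Ø] — 2 in total.

2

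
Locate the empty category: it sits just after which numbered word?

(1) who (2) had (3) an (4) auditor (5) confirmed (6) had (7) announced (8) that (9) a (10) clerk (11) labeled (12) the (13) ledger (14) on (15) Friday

The displaced element is "who" (word 1).
It is linked across 1 clause boundary (Ø).
It functions as the subject of "announced", so the gap sits immediately after word 5 ("confirmed").
Base order: An auditor had confirmed who had announced that a clerk labeled the ledger on Friday.

5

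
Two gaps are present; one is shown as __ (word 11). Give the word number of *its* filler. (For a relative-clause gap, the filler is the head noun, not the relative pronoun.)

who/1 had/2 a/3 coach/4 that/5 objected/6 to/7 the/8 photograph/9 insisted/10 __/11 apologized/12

1

The marked gap is the subject of "apologized".
Its filler is the fronted wh-phrase "who", at word 1.
(The other dependency links word 4 to a gap after word 5.)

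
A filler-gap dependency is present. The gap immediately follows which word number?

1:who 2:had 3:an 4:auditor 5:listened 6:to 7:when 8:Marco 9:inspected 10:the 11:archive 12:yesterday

The displaced element is "who" (word 1).
It functions as the object of the preposition "to" of "listened", so the gap sits immediately after word 6 ("to").
Base order: An auditor had listened to who when Marco inspected the archive yesterday.

6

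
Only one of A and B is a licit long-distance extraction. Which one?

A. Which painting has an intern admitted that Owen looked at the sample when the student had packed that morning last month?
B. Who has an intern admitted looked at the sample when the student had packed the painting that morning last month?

B

In A, the wh-phrase is extracted from inside an adjunct island (introduced by "when"), which blocks movement.
In B, the extraction path crosses only that-complement boundaries, which are transparent.
So B is grammatical.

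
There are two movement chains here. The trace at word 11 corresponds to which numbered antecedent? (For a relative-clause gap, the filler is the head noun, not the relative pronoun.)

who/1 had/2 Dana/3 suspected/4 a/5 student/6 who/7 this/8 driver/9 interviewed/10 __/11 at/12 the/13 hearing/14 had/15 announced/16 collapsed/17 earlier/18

6

The marked gap is inside the relative clause, the direct object of "interviewed".
Its filler is the head noun "student" (via "who"), at word 6.
(The other dependency links word 1 to a gap after word 16.)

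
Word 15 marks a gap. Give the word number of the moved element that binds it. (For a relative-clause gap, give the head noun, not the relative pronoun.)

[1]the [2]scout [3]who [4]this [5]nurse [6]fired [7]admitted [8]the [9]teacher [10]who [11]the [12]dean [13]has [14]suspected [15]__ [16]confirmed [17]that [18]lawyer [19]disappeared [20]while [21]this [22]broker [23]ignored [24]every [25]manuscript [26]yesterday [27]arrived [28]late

9

The gap at 15 is the subject of "confirmed", inside a relative clause.
The relative pronoun is "who" (word 10); it is bound by the head noun immediately before it.
Its filler is the head noun "teacher", at word 9.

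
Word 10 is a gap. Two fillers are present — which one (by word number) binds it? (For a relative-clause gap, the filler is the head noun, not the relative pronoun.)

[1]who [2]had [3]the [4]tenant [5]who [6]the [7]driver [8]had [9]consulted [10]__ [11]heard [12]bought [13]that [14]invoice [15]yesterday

The marked gap is inside the relative clause, the direct object of "consulted".
Its filler is the head noun "tenant" (via "who"), at word 4.
(The other dependency links word 1 to a gap after word 11.)

4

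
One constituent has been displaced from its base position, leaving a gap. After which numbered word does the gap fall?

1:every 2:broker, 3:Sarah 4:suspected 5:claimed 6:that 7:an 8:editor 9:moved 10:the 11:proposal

The displaced element is "every broker" (word 2).
It is linked across 1 clause boundary (Ø).
It functions as the subject of "claimed", so the gap sits immediately after word 4 ("suspected").
Base order: Sarah suspected that every broker claimed that an editor moved the proposal.

4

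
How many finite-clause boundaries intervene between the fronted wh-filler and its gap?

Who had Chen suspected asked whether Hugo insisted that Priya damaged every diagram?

1

"who" is extracted from the subject of "asked".
Boundaries crossed, outermost first: [Ø] — 1 in total.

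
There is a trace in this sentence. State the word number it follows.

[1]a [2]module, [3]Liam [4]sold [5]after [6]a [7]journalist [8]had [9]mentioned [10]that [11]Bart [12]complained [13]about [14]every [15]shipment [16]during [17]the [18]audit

4

The displaced element is "a module" (word 2).
It functions as the direct object of "sold", so the gap sits immediately after word 4 ("sold").
Base order: Liam sold a module after a journalist had mentioned that Bart complained about every shipment during the audit.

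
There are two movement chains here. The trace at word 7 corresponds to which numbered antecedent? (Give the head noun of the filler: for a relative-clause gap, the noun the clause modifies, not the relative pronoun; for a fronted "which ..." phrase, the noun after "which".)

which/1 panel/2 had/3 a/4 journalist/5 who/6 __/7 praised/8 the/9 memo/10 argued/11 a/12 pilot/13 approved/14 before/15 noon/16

The marked gap is inside the relative clause, the subject of "praised".
Its filler is the head noun "journalist" (via "who"), at word 5.
(The other dependency links word 2 to a gap after word 14.)

5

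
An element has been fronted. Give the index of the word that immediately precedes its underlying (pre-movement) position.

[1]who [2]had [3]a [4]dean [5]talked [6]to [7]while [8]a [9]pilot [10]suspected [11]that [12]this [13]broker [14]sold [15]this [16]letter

6

The displaced element is "who" (word 1).
It functions as the object of the preposition "to" of "talked", so the gap sits immediately after word 6 ("to").
Base order: A dean had talked to who while a pilot suspected that this broker sold this letter.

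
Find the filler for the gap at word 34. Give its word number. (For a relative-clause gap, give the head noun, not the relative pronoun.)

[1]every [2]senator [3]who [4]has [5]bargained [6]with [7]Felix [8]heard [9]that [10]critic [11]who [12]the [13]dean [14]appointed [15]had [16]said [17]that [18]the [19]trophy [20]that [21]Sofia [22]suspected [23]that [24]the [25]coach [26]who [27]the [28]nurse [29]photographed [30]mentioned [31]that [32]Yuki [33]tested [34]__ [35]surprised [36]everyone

The gap at 34 is the object of "tested", inside a relative clause.
The relative pronoun is "that" (word 20); it is bound by the head noun immediately before it.
Its filler is the head noun "trophy", at word 19.

19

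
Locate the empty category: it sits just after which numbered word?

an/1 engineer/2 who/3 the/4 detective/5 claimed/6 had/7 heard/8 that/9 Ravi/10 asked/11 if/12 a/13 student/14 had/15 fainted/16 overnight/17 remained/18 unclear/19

The displaced element is "an engineer" (word 2).
It is linked across 1 clause boundary (Ø).
It functions as the subject of "heard", so the gap sits immediately after word 6 ("claimed").
Base order: The detective claimed that an engineer had heard that Ravi asked if a student had fainted overnight.

6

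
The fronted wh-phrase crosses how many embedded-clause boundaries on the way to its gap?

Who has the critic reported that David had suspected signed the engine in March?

2

"who" is extracted from the subject of "signed".
Boundaries crossed, outermost first: [that], [Ø] — 2 in total.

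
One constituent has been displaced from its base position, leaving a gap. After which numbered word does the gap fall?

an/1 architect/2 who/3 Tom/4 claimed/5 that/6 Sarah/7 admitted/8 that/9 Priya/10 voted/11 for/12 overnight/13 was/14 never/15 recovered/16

12

The displaced element is "an architect" (word 2).
It is linked across 2 clause boundaries (that → that).
It functions as the object of the preposition "for" of "voted", so the gap sits immediately after word 12 ("for").
Base order: Tom claimed that Sarah admitted that Priya voted for an architect overnight.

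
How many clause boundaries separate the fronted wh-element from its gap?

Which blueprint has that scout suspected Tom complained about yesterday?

1

"which blueprint" is extracted from the PP object of "complained".
Boundaries crossed, outermost first: [Ø] — 1 in total.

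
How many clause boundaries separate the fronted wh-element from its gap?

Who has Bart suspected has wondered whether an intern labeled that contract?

1

"who" is extracted from the subject of "wondered".
Boundaries crossed, outermost first: [Ø] — 1 in total.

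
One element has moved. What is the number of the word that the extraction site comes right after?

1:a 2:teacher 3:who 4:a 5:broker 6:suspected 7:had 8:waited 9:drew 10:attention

6

The displaced element is "a teacher" (word 2).
It is linked across 1 clause boundary (Ø).
It functions as the subject of "waited", so the gap sits immediately after word 6 ("suspected").
Base order: A broker suspected that a teacher had waited.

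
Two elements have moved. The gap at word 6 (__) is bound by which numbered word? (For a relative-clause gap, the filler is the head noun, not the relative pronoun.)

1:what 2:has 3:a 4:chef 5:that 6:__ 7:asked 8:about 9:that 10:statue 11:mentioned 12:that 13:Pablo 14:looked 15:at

4

The marked gap is inside the relative clause, the subject of "asked".
Its filler is the head noun "chef" (via "that"), at word 4.
(The other dependency links word 1 to a gap after word 15.)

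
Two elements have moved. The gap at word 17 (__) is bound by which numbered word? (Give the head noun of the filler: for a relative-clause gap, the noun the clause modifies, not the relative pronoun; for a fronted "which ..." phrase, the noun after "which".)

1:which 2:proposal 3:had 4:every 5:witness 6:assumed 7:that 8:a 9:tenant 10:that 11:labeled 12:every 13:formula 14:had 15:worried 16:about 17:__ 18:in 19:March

The marked gap is the object of the preposition "about" of "worried".
Its filler is the fronted wh-phrase "which proposal", at word 2.
(The other dependency links word 9 to a gap after word 10.)

2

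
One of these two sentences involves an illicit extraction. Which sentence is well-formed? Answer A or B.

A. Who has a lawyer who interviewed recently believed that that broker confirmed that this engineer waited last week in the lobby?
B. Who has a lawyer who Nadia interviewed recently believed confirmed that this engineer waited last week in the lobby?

B

In A, the wh-phrase is extracted from inside a complex-NP island (relative clause) (introduced by "who"), which blocks movement.
In B, the extraction path crosses only that-complement boundaries, which are transparent.
So B is grammatical.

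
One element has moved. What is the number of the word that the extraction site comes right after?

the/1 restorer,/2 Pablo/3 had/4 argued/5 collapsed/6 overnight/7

5

The displaced element is "the restorer" (word 2).
It is linked across 1 clause boundary (Ø).
It functions as the subject of "collapsed", so the gap sits immediately after word 5 ("argued").
Base order: Pablo had argued the restorer collapsed overnight.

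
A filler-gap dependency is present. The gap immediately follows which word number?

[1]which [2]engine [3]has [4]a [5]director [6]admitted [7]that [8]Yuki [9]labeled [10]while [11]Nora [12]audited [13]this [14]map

The displaced element is "which engine" (word 2).
It is linked across 1 clause boundary (that).
It functions as the direct object of "labeled", so the gap sits immediately after word 9 ("labeled").
Base order: A director has admitted that Yuki labeled which engine while Nora audited this map.

9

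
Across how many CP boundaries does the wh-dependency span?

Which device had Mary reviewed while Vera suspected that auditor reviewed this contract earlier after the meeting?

0

"which device" originates inside the matrix clause — no clause boundary is crossed.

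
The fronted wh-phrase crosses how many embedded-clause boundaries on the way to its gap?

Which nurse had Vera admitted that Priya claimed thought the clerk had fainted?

2

"which nurse" is extracted from the subject of "thought".
Boundaries crossed, outermost first: [that], [Ø] — 2 in total.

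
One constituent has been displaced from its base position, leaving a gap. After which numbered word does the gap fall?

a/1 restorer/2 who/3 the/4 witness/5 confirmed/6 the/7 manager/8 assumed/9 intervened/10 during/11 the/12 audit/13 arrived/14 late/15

The displaced element is "a restorer" (word 2).
It is linked across 2 clause boundaries (Ø → Ø).
It functions as the subject of "intervened", so the gap sits immediately after word 9 ("assumed").
Base order: The witness confirmed the manager assumed that a restorer intervened during the audit.

9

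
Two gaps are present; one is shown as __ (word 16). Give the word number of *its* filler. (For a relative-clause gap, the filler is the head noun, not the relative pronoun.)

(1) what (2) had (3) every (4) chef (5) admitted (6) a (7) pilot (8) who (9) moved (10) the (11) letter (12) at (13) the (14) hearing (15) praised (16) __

1

The marked gap is the direct object of "praised".
Its filler is the fronted wh-phrase "what", at word 1.
(The other dependency links word 7 to a gap after word 8.)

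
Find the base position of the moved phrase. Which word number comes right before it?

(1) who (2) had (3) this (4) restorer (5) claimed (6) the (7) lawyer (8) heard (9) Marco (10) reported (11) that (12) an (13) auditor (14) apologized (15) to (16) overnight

15

The displaced element is "who" (word 1).
It is linked across 3 clause boundaries (Ø → Ø → that).
It functions as the object of the preposition "to" of "apologized", so the gap sits immediately after word 15 ("to").
Base order: This restorer had claimed the lawyer heard Marco reported that an auditor apologized to who overnight.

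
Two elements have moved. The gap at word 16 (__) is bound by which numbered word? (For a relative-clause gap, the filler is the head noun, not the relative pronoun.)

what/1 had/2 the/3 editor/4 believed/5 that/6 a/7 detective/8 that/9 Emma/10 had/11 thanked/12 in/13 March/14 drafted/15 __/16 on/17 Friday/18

1

The marked gap is the direct object of "drafted".
Its filler is the fronted wh-phrase "what", at word 1.
(The other dependency links word 8 to a gap after word 12.)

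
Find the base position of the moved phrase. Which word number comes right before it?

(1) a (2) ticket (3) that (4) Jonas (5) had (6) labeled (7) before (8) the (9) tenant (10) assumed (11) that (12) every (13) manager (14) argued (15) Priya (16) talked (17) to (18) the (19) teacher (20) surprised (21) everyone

The displaced element is "a ticket" (word 2).
It functions as the direct object of "labeled", so the gap sits immediately after word 6 ("labeled").
Base order: Jonas had labeled a ticket before the tenant assumed that every manager argued Priya talked to the teacher.

6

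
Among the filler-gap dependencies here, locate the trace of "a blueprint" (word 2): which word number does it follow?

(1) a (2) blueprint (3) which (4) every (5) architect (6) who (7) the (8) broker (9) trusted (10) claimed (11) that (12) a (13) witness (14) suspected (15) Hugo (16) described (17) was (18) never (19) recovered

16

The displaced element is "a blueprint" (word 2).
It is linked across 2 clause boundaries (that → Ø).
It functions as the direct object of "described", so the gap sits immediately after word 16 ("described").
Base order: Every architect who the broker trusted claimed that a witness suspected Hugo described a blueprint.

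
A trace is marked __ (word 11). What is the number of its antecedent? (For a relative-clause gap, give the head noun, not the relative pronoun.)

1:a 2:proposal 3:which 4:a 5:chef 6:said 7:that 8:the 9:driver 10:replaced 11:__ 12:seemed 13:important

The gap at 11 is the object of "replaced", inside a relative clause.
The relative pronoun is "which" (word 3); it is bound by the head noun immediately before it.
Its filler is the head noun "proposal", at word 2.

2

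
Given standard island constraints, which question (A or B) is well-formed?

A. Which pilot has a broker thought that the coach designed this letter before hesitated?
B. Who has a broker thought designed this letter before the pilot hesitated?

B

In A, the wh-phrase is extracted from inside an adjunct island (introduced by "before"), which blocks movement.
In B, the extraction path crosses only that-complement boundaries, which are transparent.
So B is grammatical.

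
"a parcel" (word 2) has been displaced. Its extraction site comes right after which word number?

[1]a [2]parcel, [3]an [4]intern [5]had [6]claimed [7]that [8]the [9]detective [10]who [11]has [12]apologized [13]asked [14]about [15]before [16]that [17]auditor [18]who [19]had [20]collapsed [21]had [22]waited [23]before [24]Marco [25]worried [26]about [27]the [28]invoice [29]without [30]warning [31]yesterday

The displaced element is "a parcel" (word 2).
It is linked across 1 clause boundary (that).
It functions as the object of the preposition "about" of "asked", so the gap sits immediately after word 14 ("about").
Base order: An intern had claimed that the detective who has apologized asked about a parcel before that auditor who had collapsed had waited before Marco worried about the invoice without warning yesterday.

14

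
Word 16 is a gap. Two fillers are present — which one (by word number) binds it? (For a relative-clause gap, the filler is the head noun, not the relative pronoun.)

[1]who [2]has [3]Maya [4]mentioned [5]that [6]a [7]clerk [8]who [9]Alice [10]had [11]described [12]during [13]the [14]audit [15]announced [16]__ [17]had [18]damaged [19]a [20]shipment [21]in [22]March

1

The marked gap is the subject of "damaged".
Its filler is the fronted wh-phrase "who", at word 1.
(The other dependency links word 7 to a gap after word 11.)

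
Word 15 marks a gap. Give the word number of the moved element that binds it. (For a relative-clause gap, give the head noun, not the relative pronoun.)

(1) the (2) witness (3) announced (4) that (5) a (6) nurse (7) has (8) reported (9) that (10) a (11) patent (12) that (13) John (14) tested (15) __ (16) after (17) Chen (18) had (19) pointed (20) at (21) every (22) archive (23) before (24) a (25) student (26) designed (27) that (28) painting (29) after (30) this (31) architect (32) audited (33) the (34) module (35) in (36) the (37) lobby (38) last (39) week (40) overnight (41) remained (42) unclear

11

The gap at 15 is the object of "tested", inside a relative clause.
The relative pronoun is "that" (word 12); it is bound by the head noun immediately before it.
Its filler is the head noun "patent", at word 11.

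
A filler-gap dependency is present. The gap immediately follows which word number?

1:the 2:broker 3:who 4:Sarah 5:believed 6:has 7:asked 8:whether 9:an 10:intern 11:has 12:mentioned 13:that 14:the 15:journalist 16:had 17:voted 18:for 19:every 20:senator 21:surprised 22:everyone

5

The displaced element is "the broker" (word 2).
It is linked across 1 clause boundary (Ø).
It functions as the subject of "asked", so the gap sits immediately after word 5 ("believed").
Base order: Sarah believed that the broker has asked whether an intern has mentioned that the journalist had voted for every senator.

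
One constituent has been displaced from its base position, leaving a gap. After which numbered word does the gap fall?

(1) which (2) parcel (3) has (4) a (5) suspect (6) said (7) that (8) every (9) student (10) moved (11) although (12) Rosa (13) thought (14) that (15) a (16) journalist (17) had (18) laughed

10

The displaced element is "which parcel" (word 2).
It is linked across 1 clause boundary (that).
It functions as the direct object of "moved", so the gap sits immediately after word 10 ("moved").
Base order: A suspect has said that every student moved which parcel although Rosa thought that a journalist had laughed.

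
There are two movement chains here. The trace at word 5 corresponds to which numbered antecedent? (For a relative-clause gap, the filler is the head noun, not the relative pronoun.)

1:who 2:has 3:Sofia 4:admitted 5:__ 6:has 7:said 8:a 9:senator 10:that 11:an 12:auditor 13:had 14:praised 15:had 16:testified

The marked gap is the subject of "said".
Its filler is the fronted wh-phrase "who", at word 1.
(The other dependency links word 9 to a gap after word 14.)

1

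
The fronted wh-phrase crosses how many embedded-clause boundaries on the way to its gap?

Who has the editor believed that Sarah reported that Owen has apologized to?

2

"who" is extracted from the PP object of "apologized".
Boundaries crossed, outermost first: [that], [that] — 2 in total.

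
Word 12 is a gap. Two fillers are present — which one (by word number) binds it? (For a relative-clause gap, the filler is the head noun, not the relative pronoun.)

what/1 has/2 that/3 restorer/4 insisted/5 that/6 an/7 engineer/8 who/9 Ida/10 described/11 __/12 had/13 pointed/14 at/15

8

The marked gap is inside the relative clause, the direct object of "described".
Its filler is the head noun "engineer" (via "who"), at word 8.
(The other dependency links word 1 to a gap after word 15.)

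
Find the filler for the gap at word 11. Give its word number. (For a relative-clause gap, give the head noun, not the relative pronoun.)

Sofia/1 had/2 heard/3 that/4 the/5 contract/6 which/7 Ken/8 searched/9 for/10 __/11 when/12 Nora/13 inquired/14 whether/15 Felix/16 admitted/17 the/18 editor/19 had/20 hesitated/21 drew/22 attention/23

The gap at 11 is the prepositional object of "searched", inside a relative clause.
The relative pronoun is "which" (word 7); it is bound by the head noun immediately before it.
Its filler is the head noun "contract", at word 6.

6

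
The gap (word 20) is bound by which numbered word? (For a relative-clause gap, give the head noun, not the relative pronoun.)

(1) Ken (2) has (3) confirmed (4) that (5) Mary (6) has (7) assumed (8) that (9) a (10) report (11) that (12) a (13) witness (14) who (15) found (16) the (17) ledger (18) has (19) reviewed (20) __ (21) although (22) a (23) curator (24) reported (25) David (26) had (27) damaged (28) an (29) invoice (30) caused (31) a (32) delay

10

The gap at 20 is the object of "reviewed", inside a relative clause.
The relative pronoun is "that" (word 11); it is bound by the head noun immediately before it.
Its filler is the head noun "report", at word 10.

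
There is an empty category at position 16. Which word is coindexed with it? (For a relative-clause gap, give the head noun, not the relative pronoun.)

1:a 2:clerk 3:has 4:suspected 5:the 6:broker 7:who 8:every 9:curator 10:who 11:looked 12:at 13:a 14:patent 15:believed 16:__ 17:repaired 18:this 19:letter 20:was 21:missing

The gap at 16 is the subject of "repaired", inside a relative clause.
The relative pronoun is "who" (word 7); it is bound by the head noun immediately before it.
Its filler is the head noun "broker", at word 6.

6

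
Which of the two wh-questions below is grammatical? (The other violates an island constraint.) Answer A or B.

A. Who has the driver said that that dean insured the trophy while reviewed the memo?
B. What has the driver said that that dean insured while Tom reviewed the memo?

B

In A, the wh-phrase is extracted from inside an adjunct island (introduced by "while"), which blocks movement.
In B, the extraction path crosses only that-complement boundaries, which are transparent.
So B is grammatical.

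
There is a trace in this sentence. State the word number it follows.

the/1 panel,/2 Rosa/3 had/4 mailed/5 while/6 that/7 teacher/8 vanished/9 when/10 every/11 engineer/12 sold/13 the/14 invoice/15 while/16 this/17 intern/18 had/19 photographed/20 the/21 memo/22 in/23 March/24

The displaced element is "the panel" (word 2).
It functions as the direct object of "mailed", so the gap sits immediately after word 5 ("mailed").
Base order: Rosa had mailed the panel while that teacher vanished when every engineer sold the invoice while this intern had photographed the memo in March.

5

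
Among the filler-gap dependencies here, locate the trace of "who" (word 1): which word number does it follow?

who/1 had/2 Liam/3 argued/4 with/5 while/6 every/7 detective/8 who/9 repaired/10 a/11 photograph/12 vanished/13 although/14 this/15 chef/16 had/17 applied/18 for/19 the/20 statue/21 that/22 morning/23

5

The displaced element is "who" (word 1).
It functions as the object of the preposition "with" of "argued", so the gap sits immediately after word 5 ("with").
Base order: Liam had argued with who while every detective who repaired a photograph vanished although this chef had applied for the statue that morning.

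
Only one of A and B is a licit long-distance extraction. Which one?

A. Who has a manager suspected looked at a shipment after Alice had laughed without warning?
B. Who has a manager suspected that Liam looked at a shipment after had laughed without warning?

In B, the wh-phrase is extracted from inside an adjunct island (introduced by "after"), which blocks movement.
In A, the extraction path crosses only that-complement boundaries, which are transparent.
So A is grammatical.

A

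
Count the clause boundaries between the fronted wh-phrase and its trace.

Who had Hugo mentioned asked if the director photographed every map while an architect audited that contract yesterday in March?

"who" is extracted from the subject of "asked".
Boundaries crossed, outermost first: [Ø] — 1 in total.

1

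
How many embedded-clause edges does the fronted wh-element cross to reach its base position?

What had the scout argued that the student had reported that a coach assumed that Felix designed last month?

"what" is extracted from the object of "designed".
Boundaries crossed, outermost first: [that], [that], [that] — 3 in total.

3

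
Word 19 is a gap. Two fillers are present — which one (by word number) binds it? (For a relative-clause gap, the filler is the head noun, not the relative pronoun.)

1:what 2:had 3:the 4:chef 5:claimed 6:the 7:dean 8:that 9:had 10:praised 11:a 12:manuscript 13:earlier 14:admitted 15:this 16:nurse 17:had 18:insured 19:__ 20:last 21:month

1

The marked gap is the direct object of "insured".
Its filler is the fronted wh-phrase "what", at word 1.
(The other dependency links word 7 to a gap after word 8.)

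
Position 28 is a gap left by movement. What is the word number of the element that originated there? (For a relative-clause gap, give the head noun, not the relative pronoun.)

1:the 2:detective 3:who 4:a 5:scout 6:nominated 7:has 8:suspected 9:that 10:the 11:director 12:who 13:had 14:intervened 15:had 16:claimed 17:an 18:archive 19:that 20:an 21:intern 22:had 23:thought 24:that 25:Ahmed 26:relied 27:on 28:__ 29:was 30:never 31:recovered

The gap at 28 is the prepositional object of "relied", inside a relative clause.
The relative pronoun is "that" (word 19); it is bound by the head noun immediately before it.
Its filler is the head noun "archive", at word 18.

18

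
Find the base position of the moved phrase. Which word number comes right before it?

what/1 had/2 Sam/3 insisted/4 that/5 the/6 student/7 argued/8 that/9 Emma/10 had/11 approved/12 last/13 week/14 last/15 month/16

The displaced element is "what" (word 1).
It is linked across 2 clause boundaries (that → that).
It functions as the direct object of "approved", so the gap sits immediately after word 12 ("approved").
Base order: Sam had insisted that the student argued that Emma had approved what last week last month.

12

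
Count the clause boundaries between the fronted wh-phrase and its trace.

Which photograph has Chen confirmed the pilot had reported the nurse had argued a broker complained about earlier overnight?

3

"which photograph" is extracted from the PP object of "complained".
Boundaries crossed, outermost first: [Ø], [Ø], [Ø] — 3 in total.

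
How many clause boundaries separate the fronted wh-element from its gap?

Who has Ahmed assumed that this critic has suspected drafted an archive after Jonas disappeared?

2

"who" is extracted from the subject of "drafted".
Boundaries crossed, outermost first: [that], [Ø] — 2 in total.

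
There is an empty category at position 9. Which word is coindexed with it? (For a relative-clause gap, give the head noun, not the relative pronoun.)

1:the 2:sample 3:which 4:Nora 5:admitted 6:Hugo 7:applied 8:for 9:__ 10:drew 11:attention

2

The gap at 9 is the prepositional object of "applied", inside a relative clause.
The relative pronoun is "which" (word 3); it is bound by the head noun immediately before it.
Its filler is the head noun "sample", at word 2.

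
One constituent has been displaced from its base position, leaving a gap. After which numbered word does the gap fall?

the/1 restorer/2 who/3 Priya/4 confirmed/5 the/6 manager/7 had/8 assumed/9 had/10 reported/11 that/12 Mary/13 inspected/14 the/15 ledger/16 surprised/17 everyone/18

The displaced element is "the restorer" (word 2).
It is linked across 2 clause boundaries (Ø → Ø).
It functions as the subject of "reported", so the gap sits immediately after word 9 ("assumed").
Base order: Priya confirmed the manager had assumed that the restorer had reported that Mary inspected the ledger.

9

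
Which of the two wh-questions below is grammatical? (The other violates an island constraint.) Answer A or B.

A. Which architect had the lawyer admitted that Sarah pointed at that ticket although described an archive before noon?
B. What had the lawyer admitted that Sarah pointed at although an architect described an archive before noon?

In A, the wh-phrase is extracted from inside an adjunct island (introduced by "although"), which blocks movement.
In B, the extraction path crosses only that-complement boundaries, which are transparent.
So B is grammatical.

B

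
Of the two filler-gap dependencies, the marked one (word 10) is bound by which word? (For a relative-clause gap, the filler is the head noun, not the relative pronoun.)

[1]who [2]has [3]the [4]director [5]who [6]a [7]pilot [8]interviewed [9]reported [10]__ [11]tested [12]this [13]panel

1

The marked gap is the subject of "tested".
Its filler is the fronted wh-phrase "who", at word 1.
(The other dependency links word 4 to a gap after word 8.)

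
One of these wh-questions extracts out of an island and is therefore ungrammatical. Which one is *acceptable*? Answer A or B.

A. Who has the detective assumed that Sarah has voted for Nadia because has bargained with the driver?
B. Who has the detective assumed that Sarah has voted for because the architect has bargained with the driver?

B

In A, the wh-phrase is extracted from inside an adjunct island (introduced by "because"), which blocks movement.
In B, the extraction path crosses only that-complement boundaries, which are transparent.
So B is grammatical.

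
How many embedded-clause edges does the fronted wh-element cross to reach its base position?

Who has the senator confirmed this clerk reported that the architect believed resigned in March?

"who" is extracted from the subject of "resigned".
Boundaries crossed, outermost first: [Ø], [that], [Ø] — 3 in total.

3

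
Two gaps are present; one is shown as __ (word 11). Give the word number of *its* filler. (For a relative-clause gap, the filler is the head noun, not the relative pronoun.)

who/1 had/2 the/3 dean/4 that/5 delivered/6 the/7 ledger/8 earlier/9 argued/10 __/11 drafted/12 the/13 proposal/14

1

The marked gap is the subject of "drafted".
Its filler is the fronted wh-phrase "who", at word 1.
(The other dependency links word 4 to a gap after word 5.)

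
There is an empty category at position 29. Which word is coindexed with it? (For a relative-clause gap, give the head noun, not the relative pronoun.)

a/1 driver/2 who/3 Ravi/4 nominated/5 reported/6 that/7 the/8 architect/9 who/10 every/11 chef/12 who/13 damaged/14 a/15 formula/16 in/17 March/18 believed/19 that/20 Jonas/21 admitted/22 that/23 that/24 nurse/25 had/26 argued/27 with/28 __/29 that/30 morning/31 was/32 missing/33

The gap at 29 is the prepositional object of "argued", inside a relative clause.
The relative pronoun is "who" (word 10); it is bound by the head noun immediately before it.
Its filler is the head noun "architect", at word 9.

9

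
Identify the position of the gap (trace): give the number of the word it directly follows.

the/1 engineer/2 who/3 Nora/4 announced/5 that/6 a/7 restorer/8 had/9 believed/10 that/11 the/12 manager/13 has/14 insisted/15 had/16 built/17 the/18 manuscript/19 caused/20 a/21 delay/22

The displaced element is "the engineer" (word 2).
It is linked across 3 clause boundaries (that → that → Ø).
It functions as the subject of "built", so the gap sits immediately after word 15 ("insisted").
Base order: Nora announced that a restorer had believed that the manager has insisted the engineer had built the manuscript.

15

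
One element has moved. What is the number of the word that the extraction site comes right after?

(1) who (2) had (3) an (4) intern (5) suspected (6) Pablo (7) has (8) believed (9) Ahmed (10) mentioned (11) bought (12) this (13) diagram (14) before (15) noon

10

The displaced element is "who" (word 1).
It is linked across 3 clause boundaries (Ø → Ø → Ø).
It functions as the subject of "bought", so the gap sits immediately after word 10 ("mentioned").
Base order: An intern had suspected Pablo has believed Ahmed mentioned who bought this diagram before noon.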